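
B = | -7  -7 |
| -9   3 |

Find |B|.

det(B) = (-7)·3 − (-7)·(-9) = -21 − 63 = -84

|B| = -84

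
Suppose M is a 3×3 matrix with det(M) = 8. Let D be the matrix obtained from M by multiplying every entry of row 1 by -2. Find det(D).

Scaling one row by -2 multiplies the determinant by -2.
det(D) = (-2)·(8) = -16

-16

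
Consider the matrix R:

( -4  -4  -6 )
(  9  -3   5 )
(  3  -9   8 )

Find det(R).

576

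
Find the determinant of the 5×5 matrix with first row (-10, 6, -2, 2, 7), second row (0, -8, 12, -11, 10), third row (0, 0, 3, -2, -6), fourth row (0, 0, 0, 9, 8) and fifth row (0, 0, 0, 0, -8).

The determinant is -17280.

The matrix is upper triangular, so the determinant is the product of the diagonal entries:
det = (-10) · (-8) · (3) · (9) · (-8) = -17280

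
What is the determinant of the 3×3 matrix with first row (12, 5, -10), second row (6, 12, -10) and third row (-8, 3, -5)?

The determinant is -950.

Expand along column 1:
  + 12 · |12 -10; 3 -5| = 12·(-60 − (-30)) = -360
  − 6 · |5 -10; 3 -5| = −6·(-25 − (-30)) = -30
  + (-8) · |5 -10; 12 -10| = (-8)·(-50 − (-120)) = -560
Sum: (-360) + (-30) + (-560) = -950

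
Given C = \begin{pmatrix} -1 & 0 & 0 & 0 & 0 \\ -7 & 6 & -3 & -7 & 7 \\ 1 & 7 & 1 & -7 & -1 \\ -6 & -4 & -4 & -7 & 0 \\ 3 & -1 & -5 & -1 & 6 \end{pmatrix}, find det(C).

Expand along row 1 (it has 4 zeros):
  + (-1) · M_11   where M_11 = det([6 -3 -7 7; 7 1 -7 -1; -4 -4 -7 0; -1 -5 -1 6]) = 951
det = (+1)·(-1)·(951) = -951

|C| = -951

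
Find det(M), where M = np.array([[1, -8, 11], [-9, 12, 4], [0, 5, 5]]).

det(M) = -815

Expand along row 3:
  − 5 · |1 11; -9 4| = −5·(4 − (-99)) = -515
  + 5 · |1 -8; -9 12| = 5·(12 − 72) = -300
Sum: (-515) + (-300) = -815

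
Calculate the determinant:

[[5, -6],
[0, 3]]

det = 5·3 − (-6)·0 = 15 − 0 = 15

15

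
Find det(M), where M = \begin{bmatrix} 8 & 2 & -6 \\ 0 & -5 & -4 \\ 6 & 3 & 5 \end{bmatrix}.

Expand along row 2:
  + (-5) · |8 -6; 6 5| = (-5)·(40 − (-36)) = -380
  − (-4) · |8 2; 6 3| = −(-4)·(24 − 12) = 48
Sum: (-380) + (48) = -332

-332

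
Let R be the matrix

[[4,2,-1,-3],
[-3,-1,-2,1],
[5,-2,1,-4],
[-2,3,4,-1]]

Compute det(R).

249

Expand along row 1:
  + (4) · M_11   where M_11 = det([-1 -2 1; -2 1 -4; 3 4 -1]) = 2
  − (2) · M_12   where M_12 = det([-3 -2 1; 5 1 -4; -2 4 -1]) = -49
  + (-1) · M_13   where M_13 = det([-3 -1 1; 5 -2 -4; -2 3 -1]) = -44
  − (-3) · M_14   where M_14 = det([-3 -1 -2; 5 -2 1; -2 3 4]) = 33
det = (+1)·(4)·(2) + (-1)·(2)·(-49) + (+1)·(-1)·(-44) + (-1)·(-3)·(33) = 249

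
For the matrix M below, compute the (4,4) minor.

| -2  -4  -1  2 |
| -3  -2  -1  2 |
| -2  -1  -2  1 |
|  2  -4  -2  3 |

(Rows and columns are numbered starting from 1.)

The minor is 11.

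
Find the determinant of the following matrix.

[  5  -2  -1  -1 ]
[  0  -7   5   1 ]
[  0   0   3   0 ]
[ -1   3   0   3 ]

Expand along row 3 (it has 3 zeros):
  + (3) · M_33   where M_33 = det([5 -2 -1; 0 -7 1; -1 3 3]) = -111
det = (+1)·(3)·(-111) = -333

The determinant is -333.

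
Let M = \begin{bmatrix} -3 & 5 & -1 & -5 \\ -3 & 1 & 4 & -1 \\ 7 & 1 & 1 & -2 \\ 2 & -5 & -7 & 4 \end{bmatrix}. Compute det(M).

det(M) = -291

Expand along row 1:
  + (-3) · M_11   where M_11 = det([1 4 -1; 1 1 -2; -5 -7 4]) = 16
  − (5) · M_12   where M_12 = det([-3 4 -1; 7 1 -2; 2 -7 4]) = -47
  + (-1) · M_13   where M_13 = det([-3 1 -1; 7 1 -2; 2 -5 4]) = 23
  − (-5) · M_14   where M_14 = det([-3 1 4; 7 1 1; 2 -5 -7]) = -91
det = (+1)·(-3)·(16) + (-1)·(5)·(-47) + (+1)·(-1)·(23) + (-1)·(-5)·(-91) = -291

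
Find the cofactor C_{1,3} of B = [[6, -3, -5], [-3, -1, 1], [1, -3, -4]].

Delete row 1 and column 3; the remaining 2×2 submatrix is [-3 -1; 1 -3].
Its determinant is (-3)·(-3) − (-1)·1 = 10.
The cofactor carries sign (−1)^(1+3) = +1, so C_{1,3} = +(10) = 10.

10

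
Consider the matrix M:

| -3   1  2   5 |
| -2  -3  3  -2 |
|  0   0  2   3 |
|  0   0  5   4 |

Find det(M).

-77

M is block upper-triangular with a 2×2 block and a 2×2 block on the diagonal, so its determinant equals the product of the determinants of the diagonal blocks.
det of the 2×2 block = 11
det of the 2×2 block = -7
det = (11)·(-7) = -77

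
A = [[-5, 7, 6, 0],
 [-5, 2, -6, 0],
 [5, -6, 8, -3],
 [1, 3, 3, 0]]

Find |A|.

Expand along column 4 (it has 3 zeros):
  − (-3) · M_34   where M_34 = det([-5 7 6; -5 2 -6; 1 3 3]) = -159
det = (-1)·(-3)·(-159) = -477

|A| = -477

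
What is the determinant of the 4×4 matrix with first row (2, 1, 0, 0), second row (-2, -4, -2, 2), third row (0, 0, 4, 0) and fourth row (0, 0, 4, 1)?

The matrix is block upper-triangular with a 2×2 block and a 2×2 block on the diagonal, so its determinant equals the product of the determinants of the diagonal blocks.
det of the 2×2 block = -6
det of the 2×2 block = 4
det = (-6)·(4) = -24

-24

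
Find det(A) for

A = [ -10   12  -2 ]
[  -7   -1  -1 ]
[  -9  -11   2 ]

Expand along row 1:
  + (-10) · |-1 -1; -11 2| = (-10)·(-2 − 11) = 130
  − 12 · |-7 -1; -9 2| = −12·(-14 − 9) = 276
  + (-2) · |-7 -1; -9 -11| = (-2)·(77 − 9) = -136
Sum: (130) + (276) + (-136) = 270

The determinant is 270.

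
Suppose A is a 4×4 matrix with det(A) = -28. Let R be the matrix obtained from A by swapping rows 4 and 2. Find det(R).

Swapping two rows multiplies the determinant by −1.
det(R) = (-1)·(-28) = 28

det(R) = 28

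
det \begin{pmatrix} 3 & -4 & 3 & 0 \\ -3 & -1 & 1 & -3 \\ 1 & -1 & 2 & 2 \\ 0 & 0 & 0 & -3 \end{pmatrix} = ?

Expand along row 4 (it has 3 zeros):
  + (-3) · M_44   where M_44 = det([3 -4 3; -3 -1 1; 1 -1 2]) = -19
det = (+1)·(-3)·(-19) = 57

The determinant is 57.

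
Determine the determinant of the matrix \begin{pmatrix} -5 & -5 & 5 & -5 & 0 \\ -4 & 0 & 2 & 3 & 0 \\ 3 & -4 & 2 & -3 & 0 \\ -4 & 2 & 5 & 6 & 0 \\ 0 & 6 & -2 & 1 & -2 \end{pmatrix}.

-1030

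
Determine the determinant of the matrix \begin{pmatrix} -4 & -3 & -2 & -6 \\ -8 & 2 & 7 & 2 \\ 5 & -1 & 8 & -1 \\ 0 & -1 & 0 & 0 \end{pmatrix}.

Expand along row 4 (it has 3 zeros):
  + (-1) · M_42   where M_42 = det([-4 -2 -6; -8 7 2; 5 8 -1]) = 682
det = (+1)·(-1)·(682) = -682

-682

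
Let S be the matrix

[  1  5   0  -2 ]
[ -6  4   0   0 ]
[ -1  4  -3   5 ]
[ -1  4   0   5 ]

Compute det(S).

The determinant is -630.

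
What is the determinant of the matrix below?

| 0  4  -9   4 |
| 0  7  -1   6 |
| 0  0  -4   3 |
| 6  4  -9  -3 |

Expand along column 1 (it has 3 zeros):
  − (6) · M_41   where M_41 = det([4 -9 4; 7 -1 6; 0 -4 3]) = 161
det = (-1)·(6)·(161) = -966

The determinant is -966.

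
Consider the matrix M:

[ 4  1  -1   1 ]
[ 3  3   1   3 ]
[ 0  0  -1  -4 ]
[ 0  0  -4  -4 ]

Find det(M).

det(M) = -108

M is block upper-triangular with a 2×2 block and a 2×2 block on the diagonal, so its determinant equals the product of the determinants of the diagonal blocks.
det of the 2×2 block = 9
det of the 2×2 block = -12
det = (9)·(-12) = -108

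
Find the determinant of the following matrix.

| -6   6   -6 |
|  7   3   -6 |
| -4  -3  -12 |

Expand along column 1:
  + (-6) · |3 -6; -3 -12| = (-6)·(-36 − 18) = 324
  − 7 · |6 -6; -3 -12| = −7·(-72 − 18) = 630
  + (-4) · |6 -6; 3 -6| = (-4)·(-36 − (-18)) = 72
Sum: (324) + (630) + (72) = 1026

1026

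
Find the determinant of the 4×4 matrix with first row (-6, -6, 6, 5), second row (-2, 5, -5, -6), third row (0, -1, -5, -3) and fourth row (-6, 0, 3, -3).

Expand along row 3 (it has 1 zero):
  − (-1) · M_32   where M_32 = det([-6 6 5; -2 -5 -6; -6 3 -3]) = -198
  + (-5) · M_33   where M_33 = det([-6 -6 5; -2 5 -6; -6 0 -3]) = 60
  − (-3) · M_34   where M_34 = det([-6 -6 6; -2 5 -5; -6 0 3]) = -126
det = (-1)·(-1)·(-198) + (+1)·(-5)·(60) + (-1)·(-3)·(-126) = -876

-876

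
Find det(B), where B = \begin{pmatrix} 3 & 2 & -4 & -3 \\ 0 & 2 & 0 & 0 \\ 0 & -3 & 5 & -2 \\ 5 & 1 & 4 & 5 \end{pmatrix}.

Expand along row 2 (it has 3 zeros):
  + (2) · M_22   where M_22 = det([3 -4 -3; 0 5 -2; 5 4 5]) = 214
det = (+1)·(2)·(214) = 428

The determinant is 428.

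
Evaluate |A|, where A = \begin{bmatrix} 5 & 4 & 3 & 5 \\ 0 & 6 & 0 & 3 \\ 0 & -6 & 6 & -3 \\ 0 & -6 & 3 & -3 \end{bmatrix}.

Expand along column 1 (it has 3 zeros):
  + (5) · M_11   where M_11 = det([6 0 3; -6 6 -3; -6 3 -3]) = 0
det = (+1)·(5)·(0) = 0

|A| = 0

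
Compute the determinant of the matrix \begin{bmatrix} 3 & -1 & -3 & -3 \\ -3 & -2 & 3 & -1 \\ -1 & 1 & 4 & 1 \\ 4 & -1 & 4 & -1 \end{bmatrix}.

-133

Expand along row 1:
  + (3) · M_11   where M_11 = det([-2 3 -1; 1 4 1; -1 4 -1]) = 8
  − (-1) · M_12   where M_12 = det([-3 3 -1; -1 4 1; 4 4 -1]) = 53
  + (-3) · M_13   where M_13 = det([-3 -2 -1; -1 1 1; 4 -1 -1]) = -3
  − (-3) · M_14   where M_14 = det([-3 -2 3; -1 1 4; 4 -1 4]) = -73
det = (+1)·(3)·(8) + (-1)·(-1)·(53) + (+1)·(-3)·(-3) + (-1)·(-3)·(-73) = -133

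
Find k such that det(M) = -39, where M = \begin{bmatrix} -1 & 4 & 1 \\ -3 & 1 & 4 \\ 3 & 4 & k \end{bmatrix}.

Expanding along the column containing k, det(M) is linear in k: det(M) = (11)·k + (49).
Set (11)·k + (49) = -39  ⇒  (11)·k = -88  ⇒  k = -8.

k = -8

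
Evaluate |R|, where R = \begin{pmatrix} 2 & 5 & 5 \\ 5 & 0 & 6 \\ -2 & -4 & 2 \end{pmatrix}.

The determinant is -162.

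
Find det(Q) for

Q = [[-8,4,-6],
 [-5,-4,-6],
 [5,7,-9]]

Expand along row 1:
  + (-8) · |-4 -6; 7 -9| = (-8)·(36 − (-42)) = -624
  − 4 · |-5 -6; 5 -9| = −4·(45 − (-30)) = -300
  + (-6) · |-5 -4; 5 7| = (-6)·(-35 − (-20)) = 90
Sum: (-624) + (-300) + (90) = -834

-834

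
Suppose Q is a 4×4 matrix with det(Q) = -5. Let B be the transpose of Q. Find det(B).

The determinant is -5.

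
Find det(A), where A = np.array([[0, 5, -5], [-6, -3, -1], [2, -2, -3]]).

The determinant is -190.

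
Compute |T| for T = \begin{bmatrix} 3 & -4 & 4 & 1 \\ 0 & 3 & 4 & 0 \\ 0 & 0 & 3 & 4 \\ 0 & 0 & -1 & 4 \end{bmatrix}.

144

T is block upper-triangular with a 2×2 block and a 2×2 block on the diagonal, so its determinant equals the product of the determinants of the diagonal blocks.
det of the 2×2 block = 9
det of the 2×2 block = 16
det = (9)·(16) = 144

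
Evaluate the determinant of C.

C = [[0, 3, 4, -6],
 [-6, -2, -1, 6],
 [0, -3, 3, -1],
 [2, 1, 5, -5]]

Expand along column 1 (it has 2 zeros):
  − (-6) · M_21   where M_21 = det([3 4 -6; -3 3 -1; 1 5 -5]) = 14
  − (2) · M_41   where M_41 = det([3 4 -6; -2 -1 6; -3 3 -1]) = -77
det = (-1)·(-6)·(14) + (-1)·(2)·(-77) = 238

238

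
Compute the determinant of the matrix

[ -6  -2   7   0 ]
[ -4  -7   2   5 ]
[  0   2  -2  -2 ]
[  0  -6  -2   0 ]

The determinant is 536.

Expand along row 4 (it has 2 zeros):
  + (-6) · M_42   where M_42 = det([-6 7 0; -4 2 5; 0 -2 -2]) = -92
  − (-2) · M_43   where M_43 = det([-6 -2 0; -4 -7 5; 0 2 -2]) = -8
det = (+1)·(-6)·(-92) + (-1)·(-2)·(-8) = 536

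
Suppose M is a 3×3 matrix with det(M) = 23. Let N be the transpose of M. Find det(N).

det(Mᵀ) = det(M).
det(N) = (1)·(23) = 23

|N| = 23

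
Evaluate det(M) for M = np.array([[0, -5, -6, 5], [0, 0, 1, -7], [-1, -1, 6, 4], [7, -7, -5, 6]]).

det(M) = 1983

Expand along row 2 (it has 2 zeros):
  − (1) · M_23   where M_23 = det([0 -5 5; -1 -1 4; 7 -7 6]) = -100
  + (-7) · M_24   where M_24 = det([0 -5 -6; -1 -1 6; 7 -7 -5]) = -269
det = (-1)·(1)·(-100) + (+1)·(-7)·(-269) = 1983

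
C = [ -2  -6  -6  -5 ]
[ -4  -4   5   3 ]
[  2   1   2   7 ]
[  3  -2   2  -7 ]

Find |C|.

2295

Expand along row 1:
  + (-2) · M_11   where M_11 = det([-4 5 3; 1 2 7; -2 2 -7]) = 95
  − (-6) · M_12   where M_12 = det([-4 5 3; 2 2 7; 3 2 -7]) = 281
  + (-6) · M_13   where M_13 = det([-4 -4 3; 2 1 7; 3 -2 -7]) = -189
  − (-5) · M_14   where M_14 = det([-4 -4 5; 2 1 2; 3 -2 2]) = -67
det = (+1)·(-2)·(95) + (-1)·(-6)·(281) + (+1)·(-6)·(-189) + (-1)·(-5)·(-67) = 2295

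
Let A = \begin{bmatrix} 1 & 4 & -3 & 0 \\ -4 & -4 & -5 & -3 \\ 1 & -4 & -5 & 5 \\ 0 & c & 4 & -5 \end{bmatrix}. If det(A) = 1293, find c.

-7

Expanding along the row containing c, det(A) is linear in c: det(A) = (-91)·c + (656).
Set (-91)·c + (656) = 1293  ⇒  (-91)·c = 637  ⇒  c = -7.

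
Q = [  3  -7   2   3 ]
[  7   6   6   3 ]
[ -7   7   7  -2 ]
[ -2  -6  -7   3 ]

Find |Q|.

3652

Expand along row 1:
  + (3) · M_11   where M_11 = det([6 6 3; 7 7 -2; -6 -7 3]) = -33
  − (-7) · M_12   where M_12 = det([7 6 3; -7 7 -2; -2 -7 3]) = 388
  + (2) · M_13   where M_13 = det([7 6 3; -7 7 -2; -2 -6 3]) = 381
  − (3) · M_14   where M_14 = det([7 6 6; -7 7 7; -2 -6 -7]) = -91
det = (+1)·(3)·(-33) + (-1)·(-7)·(388) + (+1)·(2)·(381) + (-1)·(3)·(-91) = 3652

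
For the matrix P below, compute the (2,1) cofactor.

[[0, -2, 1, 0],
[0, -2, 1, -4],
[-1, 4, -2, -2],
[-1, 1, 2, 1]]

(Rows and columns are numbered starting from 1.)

Delete row 2 and column 1; the remaining 3×3 submatrix is [-2 1 0; 4 -2 -2; 1 2 1].
Its determinant is -10.
The cofactor carries sign (−1)^(2+1) = −1, so C_{2,1} = −(-10) = 10.

The cofactor is 10.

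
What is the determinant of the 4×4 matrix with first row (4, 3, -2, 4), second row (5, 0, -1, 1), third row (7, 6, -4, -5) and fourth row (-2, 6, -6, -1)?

Expand along row 2 (it has 1 zero):
  − (5) · M_21   where M_21 = det([3 -2 4; 6 -4 -5; 6 -6 -1]) = -78
  − (-1) · M_23   where M_23 = det([4 3 4; 7 6 -5; -2 6 -1]) = 363
  + (1) · M_24   where M_24 = det([4 3 -2; 7 6 -4; -2 6 -6]) = -6
det = (-1)·(5)·(-78) + (-1)·(-1)·(363) + (+1)·(1)·(-6) = 747

The determinant is 747.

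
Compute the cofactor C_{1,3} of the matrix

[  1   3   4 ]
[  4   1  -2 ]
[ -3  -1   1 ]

-1

Delete row 1 and column 3; the remaining 2×2 submatrix is [4 1; -3 -1].
Its determinant is 4·(-1) − 1·(-3) = -1.
The cofactor carries sign (−1)^(1+3) = +1, so C_{1,3} = +(-1) = -1.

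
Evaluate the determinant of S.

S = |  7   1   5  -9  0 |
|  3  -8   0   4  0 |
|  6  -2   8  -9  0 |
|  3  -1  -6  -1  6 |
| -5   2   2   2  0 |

Expand along column 5 (it has 4 zeros):
  − (6) · M_45   where M_45 = det([7 1 5 -9; 3 -8 0 4; 6 -2 8 -9; -5 2 2 2]) = -640
det = (-1)·(6)·(-640) = 3840

The determinant is 3840.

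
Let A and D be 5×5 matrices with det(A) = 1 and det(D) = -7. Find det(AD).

det(AD) = -7

det(AD) = det(A)·det(D) = (1)·(-7) = -7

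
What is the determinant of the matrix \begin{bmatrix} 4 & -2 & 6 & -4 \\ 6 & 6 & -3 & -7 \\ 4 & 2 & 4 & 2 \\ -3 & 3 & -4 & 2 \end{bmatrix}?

-680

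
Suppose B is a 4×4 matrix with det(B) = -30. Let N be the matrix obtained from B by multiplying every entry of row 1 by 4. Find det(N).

|N| = -120

Scaling one row by 4 multiplies the determinant by 4.
det(N) = (4)·(-30) = -120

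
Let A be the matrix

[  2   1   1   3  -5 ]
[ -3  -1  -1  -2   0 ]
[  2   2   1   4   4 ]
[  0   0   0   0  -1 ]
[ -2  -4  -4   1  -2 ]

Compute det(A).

|A| = -19

Expand along row 4 (it has 4 zeros):
  − (-1) · M_45   where M_45 = det([2 1 1 3; -3 -1 -1 -2; 2 2 1 4; -2 -4 -4 1]) = -19
det = (-1)·(-1)·(-19) = -19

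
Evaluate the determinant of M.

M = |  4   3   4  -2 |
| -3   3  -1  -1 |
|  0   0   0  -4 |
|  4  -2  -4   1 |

Expand along row 3 (it has 3 zeros):
  − (-4) · M_34   where M_34 = det([4 3 4; -3 3 -1; 4 -2 -4]) = -128
det = (-1)·(-4)·(-128) = -512

-512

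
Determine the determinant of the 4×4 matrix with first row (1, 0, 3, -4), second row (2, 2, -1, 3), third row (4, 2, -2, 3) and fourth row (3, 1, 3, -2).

Expand along row 1 (it has 1 zero):
  + (1) · M_11   where M_11 = det([2 -1 3; 2 -2 3; 1 3 -2]) = 7
  + (3) · M_13   where M_13 = det([2 2 3; 4 2 3; 3 1 -2]) = 14
  − (-4) · M_14   where M_14 = det([2 2 -1; 4 2 -2; 3 1 3]) = -18
det = (+1)·(1)·(7) + (+1)·(3)·(14) + (-1)·(-4)·(-18) = -23

-23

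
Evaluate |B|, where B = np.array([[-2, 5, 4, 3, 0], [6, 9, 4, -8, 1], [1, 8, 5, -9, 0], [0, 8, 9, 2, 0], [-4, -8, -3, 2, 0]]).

The determinant is -1460.

Expand along column 5 (it has 4 zeros):
  − (1) · M_25   where M_25 = det([-2 5 4 3; 1 8 5 -9; 0 8 9 2; -4 -8 -3 2]) = 1460
det = (-1)·(1)·(1460) = -1460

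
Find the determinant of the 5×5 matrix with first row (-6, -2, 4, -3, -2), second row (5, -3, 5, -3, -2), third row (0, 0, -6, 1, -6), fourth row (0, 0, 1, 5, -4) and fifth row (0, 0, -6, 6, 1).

The matrix is block upper-triangular with a 2×2 block and a 3×3 block on the diagonal, so its determinant equals the product of the determinants of the diagonal blocks.
det of the 2×2 block = 28
det of the 3×3 block = -367
det = (28)·(-367) = -10276

-10276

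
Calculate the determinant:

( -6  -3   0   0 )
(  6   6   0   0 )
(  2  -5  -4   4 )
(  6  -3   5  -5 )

0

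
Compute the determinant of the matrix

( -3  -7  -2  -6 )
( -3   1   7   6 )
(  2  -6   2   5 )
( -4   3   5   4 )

-557

Expand along row 1:
  + (-3) · M_11   where M_11 = det([1 7 6; -6 2 5; 3 5 4]) = 40
  − (-7) · M_12   where M_12 = det([-3 7 6; 2 2 5; -4 5 4]) = -37
  + (-2) · M_13   where M_13 = det([-3 1 6; 2 -6 5; -4 3 4]) = -19
  − (-6) · M_14   where M_14 = det([-3 1 7; 2 -6 2; -4 3 5]) = -36
det = (+1)·(-3)·(40) + (-1)·(-7)·(-37) + (+1)·(-2)·(-19) + (-1)·(-6)·(-36) = -557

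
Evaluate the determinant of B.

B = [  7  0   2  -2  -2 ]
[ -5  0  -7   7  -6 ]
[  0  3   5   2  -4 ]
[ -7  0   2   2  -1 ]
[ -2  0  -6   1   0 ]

Expand along column 2 (it has 4 zeros):
  − (3) · M_32   where M_32 = det([7 2 -2 -2; -5 -7 7 -6; -7 2 2 -1; -2 -6 1 0]) = 585
det = (-1)·(3)·(585) = -1755

det(B) = -1755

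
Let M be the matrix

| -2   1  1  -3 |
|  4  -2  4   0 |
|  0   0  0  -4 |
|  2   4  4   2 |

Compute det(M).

240

Expand along row 3 (it has 3 zeros):
  − (-4) · M_34   where M_34 = det([-2 1 1; 4 -2 4; 2 4 4]) = 60
det = (-1)·(-4)·(60) = 240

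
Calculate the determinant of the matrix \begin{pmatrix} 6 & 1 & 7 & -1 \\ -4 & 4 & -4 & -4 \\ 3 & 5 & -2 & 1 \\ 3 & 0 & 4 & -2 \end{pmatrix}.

Expand along row 4 (it has 1 zero):
  − (3) · M_41   where M_41 = det([1 7 -1; 4 -4 -4; 5 -2 1]) = -192
  − (4) · M_43   where M_43 = det([6 1 -1; -4 4 -4; 3 5 1]) = 168
  + (-2) · M_44   where M_44 = det([6 1 7; -4 4 -4; 3 5 -2]) = -172
det = (-1)·(3)·(-192) + (-1)·(4)·(168) + (+1)·(-2)·(-172) = 248

248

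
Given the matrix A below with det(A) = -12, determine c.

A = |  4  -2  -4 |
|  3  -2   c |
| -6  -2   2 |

Expanding along the column containing c, det(A) is linear in c: det(A) = (20)·c + (68).
Set (20)·c + (68) = -12  ⇒  (20)·c = -80  ⇒  c = -4.

c = -4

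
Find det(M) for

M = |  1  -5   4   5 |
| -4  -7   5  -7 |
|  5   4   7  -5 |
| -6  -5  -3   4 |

-1730

Expand along row 1:
  + (1) · M_11   where M_11 = det([-7 5 -7; 4 7 -5; -5 -3 4]) = -207
  − (-5) · M_12   where M_12 = det([-4 5 -7; 5 7 -5; -6 -3 4]) = -191
  + (4) · M_13   where M_13 = det([-4 -7 -7; 5 4 -5; -6 -5 4]) = -27
  − (5) · M_14   where M_14 = det([-4 -7 5; 5 4 7; -6 -5 -3]) = 92
det = (+1)·(1)·(-207) + (-1)·(-5)·(-191) + (+1)·(4)·(-27) + (-1)·(5)·(92) = -1730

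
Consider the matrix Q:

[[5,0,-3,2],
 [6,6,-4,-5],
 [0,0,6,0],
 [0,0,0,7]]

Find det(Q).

Q is block upper-triangular with a 2×2 block and a 2×2 block on the diagonal, so its determinant equals the product of the determinants of the diagonal blocks.
det of the 2×2 block = 30
det of the 2×2 block = 42
det = (30)·(42) = 1260

|Q| = 1260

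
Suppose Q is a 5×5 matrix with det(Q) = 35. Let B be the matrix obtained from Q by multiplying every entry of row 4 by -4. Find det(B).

|B| = -140

Scaling one row by -4 multiplies the determinant by -4.
det(B) = (-4)·(35) = -140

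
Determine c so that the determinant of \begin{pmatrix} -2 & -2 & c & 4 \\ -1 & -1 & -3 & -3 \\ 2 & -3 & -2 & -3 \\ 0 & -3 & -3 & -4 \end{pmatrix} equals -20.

c = 4

Expanding along the row containing c, det(B) is linear in c: det(B) = (7)·c + (-48).
Set (7)·c + (-48) = -20  ⇒  (7)·c = 28  ⇒  c = 4.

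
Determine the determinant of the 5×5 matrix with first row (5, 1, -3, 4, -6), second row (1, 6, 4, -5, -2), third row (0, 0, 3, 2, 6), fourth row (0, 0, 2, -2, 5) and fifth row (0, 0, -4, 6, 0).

The determinant is -3074.

The matrix is block upper-triangular with a 2×2 block and a 3×3 block on the diagonal, so its determinant equals the product of the determinants of the diagonal blocks.
det of the 2×2 block = 29
det of the 3×3 block = -106
det = (29)·(-106) = -3074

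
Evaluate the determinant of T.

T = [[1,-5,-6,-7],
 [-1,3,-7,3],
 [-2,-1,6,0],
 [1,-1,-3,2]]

Expand along row 3 (it has 1 zero):
  + (-2) · M_31   where M_31 = det([-5 -6 -7; 3 -7 3; -1 -3 2]) = 191
  − (-1) · M_32   where M_32 = det([1 -6 -7; -1 -7 3; 1 -3 2]) = -105
  + (6) · M_33   where M_33 = det([1 -5 -7; -1 3 3; 1 -1 2]) = -2
det = (+1)·(-2)·(191) + (-1)·(-1)·(-105) + (+1)·(6)·(-2) = -499

-499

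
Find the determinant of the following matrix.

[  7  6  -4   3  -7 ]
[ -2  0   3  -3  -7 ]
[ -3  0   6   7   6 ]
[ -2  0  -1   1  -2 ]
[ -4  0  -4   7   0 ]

Expand along column 2 (it has 4 zeros):
  − (6) · M_12   where M_12 = det([-2 3 -3 -7; -3 6 7 6; -2 -1 1 -2; -4 -4 7 0]) = 285
det = (-1)·(6)·(285) = -1710

The determinant is -1710.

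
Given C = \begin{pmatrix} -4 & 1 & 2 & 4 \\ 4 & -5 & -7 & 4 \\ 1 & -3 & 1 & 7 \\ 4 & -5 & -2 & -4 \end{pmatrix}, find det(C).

The determinant is -832.

Expand along row 1:
  + (-4) · M_11   where M_11 = det([-5 -7 4; -3 1 7; -5 -2 -4]) = 323
  − (1) · M_12   where M_12 = det([4 -7 4; 1 1 7; 4 -2 -4]) = -208
  + (2) · M_13   where M_13 = det([4 -5 4; 1 -3 7; 4 -5 -4]) = 56
  − (4) · M_14   where M_14 = det([4 -5 -7; 1 -3 1; 4 -5 -2]) = -35
det = (+1)·(-4)·(323) + (-1)·(1)·(-208) + (+1)·(2)·(56) + (-1)·(4)·(-35) = -832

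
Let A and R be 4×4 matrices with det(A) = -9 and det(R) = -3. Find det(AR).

27

det(AR) = det(A)·det(R) = (-9)·(-3) = 27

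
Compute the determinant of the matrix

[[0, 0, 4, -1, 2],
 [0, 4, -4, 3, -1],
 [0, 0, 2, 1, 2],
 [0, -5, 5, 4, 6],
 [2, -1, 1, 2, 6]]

Expand along column 1 (it has 4 zeros):
  + (2) · M_51   where M_51 = det([0 4 -1 2; 4 -4 3 -1; 0 2 1 2; -5 5 4 6]) = 10
det = (+1)·(2)·(10) = 20

The determinant is 20.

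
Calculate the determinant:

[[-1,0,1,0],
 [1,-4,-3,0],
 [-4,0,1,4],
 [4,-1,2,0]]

Expand along column 4 (it has 3 zeros):
  − (4) · M_34   where M_34 = det([-1 0 1; 1 -4 -3; 4 -1 2]) = 26
det = (-1)·(4)·(26) = -104

-104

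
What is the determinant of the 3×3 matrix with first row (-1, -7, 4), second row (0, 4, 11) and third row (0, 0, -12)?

48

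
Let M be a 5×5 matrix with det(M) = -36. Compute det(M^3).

-46656

det(M^3) = (det M)^3 = (-36)^3 = -46656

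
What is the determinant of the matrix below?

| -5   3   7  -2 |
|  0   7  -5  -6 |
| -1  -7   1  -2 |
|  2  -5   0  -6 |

Expand along row 2 (it has 1 zero):
  + (7) · M_22   where M_22 = det([-5 7 -2; -1 1 -2; 2 0 -6]) = -36
  − (-5) · M_23   where M_23 = det([-5 3 -2; -1 -7 -2; 2 -5 -6]) = -228
  + (-6) · M_24   where M_24 = det([-5 3 7; -1 -7 1; 2 -5 0]) = 114
det = (+1)·(7)·(-36) + (-1)·(-5)·(-228) + (+1)·(-6)·(114) = -2076

-2076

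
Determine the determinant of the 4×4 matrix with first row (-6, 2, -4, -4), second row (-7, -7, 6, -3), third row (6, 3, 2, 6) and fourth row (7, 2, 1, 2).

Expand along row 1:
  + (-6) · M_11   where M_11 = det([-7 6 -3; 3 2 6; 2 1 2]) = 53
  − (2) · M_12   where M_12 = det([-7 6 -3; 6 2 6; 7 1 2]) = 218
  + (-4) · M_13   where M_13 = det([-7 -7 -3; 6 3 6; 7 2 2]) = -141
  − (-4) · M_14   where M_14 = det([-7 -7 6; 6 3 2; 7 2 1]) = -103
det = (+1)·(-6)·(53) + (-1)·(2)·(218) + (+1)·(-4)·(-141) + (-1)·(-4)·(-103) = -602

-602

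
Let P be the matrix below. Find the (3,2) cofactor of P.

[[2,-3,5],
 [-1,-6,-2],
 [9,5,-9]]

Delete row 3 and column 2; the remaining 2×2 submatrix is [2 5; -1 -2].
Its determinant is 2·(-2) − 5·(-1) = 1.
The cofactor carries sign (−1)^(3+2) = −1, so C_{3,2} = −(1) = -1.

The cofactor is -1.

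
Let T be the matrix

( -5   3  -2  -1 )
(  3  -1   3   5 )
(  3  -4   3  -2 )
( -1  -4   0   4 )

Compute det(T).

Expand along row 4 (it has 1 zero):
  − (-1) · M_41   where M_41 = det([3 -2 -1; -1 3 5; -4 3 -2]) = -28
  + (-4) · M_42   where M_42 = det([-5 -2 -1; 3 3 5; 3 3 -2]) = 63
  + (4) · M_44   where M_44 = det([-5 3 -2; 3 -1 3; 3 -4 3]) = -27
det = (-1)·(-1)·(-28) + (+1)·(-4)·(63) + (+1)·(4)·(-27) = -388

-388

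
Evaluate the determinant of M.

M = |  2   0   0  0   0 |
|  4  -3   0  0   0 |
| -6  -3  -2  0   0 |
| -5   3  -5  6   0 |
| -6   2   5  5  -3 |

|M| = -216

M is lower triangular, so det(M) is the product of the diagonal entries:
det = (2) · (-3) · (-2) · (6) · (-3) = -216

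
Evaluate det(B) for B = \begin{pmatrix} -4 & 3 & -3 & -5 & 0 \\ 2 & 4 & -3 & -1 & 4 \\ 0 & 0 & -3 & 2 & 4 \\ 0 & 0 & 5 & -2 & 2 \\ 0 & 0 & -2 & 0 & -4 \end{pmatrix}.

The determinant is 176.

B is block upper-triangular with a 2×2 block and a 3×3 block on the diagonal, so its determinant equals the product of the determinants of the diagonal blocks.
det of the 2×2 block = -22
det of the 3×3 block = -8
det = (-22)·(-8) = 176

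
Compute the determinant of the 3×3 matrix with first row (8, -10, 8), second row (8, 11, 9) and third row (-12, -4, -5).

The determinant is 1328.

Expand along row 1:
  + 8 · |11 9; -4 -5| = 8·(-55 − (-36)) = -152
  − (-10) · |8 9; -12 -5| = −(-10)·(-40 − (-108)) = 680
  + 8 · |8 11; -12 -4| = 8·(-32 − (-132)) = 800
Sum: (-152) + (680) + (800) = 1328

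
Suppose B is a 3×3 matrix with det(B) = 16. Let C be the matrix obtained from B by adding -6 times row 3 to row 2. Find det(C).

The determinant is 16.

Adding a multiple of one row to another leaves the determinant unchanged.
det(C) = (1)·(16) = 16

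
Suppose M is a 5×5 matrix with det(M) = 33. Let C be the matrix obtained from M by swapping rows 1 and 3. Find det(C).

-33

Swapping two rows multiplies the determinant by −1.
det(C) = (-1)·(33) = -33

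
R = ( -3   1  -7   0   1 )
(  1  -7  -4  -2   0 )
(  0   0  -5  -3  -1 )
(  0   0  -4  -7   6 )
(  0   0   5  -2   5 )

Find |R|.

det(R) = -1560

R is block upper-triangular with a 2×2 block and a 3×3 block on the diagonal, so its determinant equals the product of the determinants of the diagonal blocks.
det of the 2×2 block = 20
det of the 3×3 block = -78
det = (20)·(-78) = -1560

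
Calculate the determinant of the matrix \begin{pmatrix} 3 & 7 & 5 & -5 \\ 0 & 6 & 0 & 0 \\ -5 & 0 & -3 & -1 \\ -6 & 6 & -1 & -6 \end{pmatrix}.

Expand along row 2 (it has 3 zeros):
  + (6) · M_22   where M_22 = det([3 5 -5; -5 -3 -1; -6 -1 -6]) = -4
det = (+1)·(6)·(-4) = -24

-24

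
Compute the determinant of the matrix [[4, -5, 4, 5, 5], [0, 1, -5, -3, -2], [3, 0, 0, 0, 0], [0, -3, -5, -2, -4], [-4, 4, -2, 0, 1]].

The determinant is 693.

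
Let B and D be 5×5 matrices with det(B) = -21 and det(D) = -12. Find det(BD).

det(BD) = det(B)·det(D) = (-21)·(-12) = 252

252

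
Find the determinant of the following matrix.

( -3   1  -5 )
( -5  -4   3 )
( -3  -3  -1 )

Expand along row 1:
  + (-3) · |-4 3; -3 -1| = (-3)·(4 − (-9)) = -39
  − 1 · |-5 3; -3 -1| = −1·(5 − (-9)) = -14
  + (-5) · |-5 -4; -3 -3| = (-5)·(15 − 12) = -15
Sum: (-39) + (-14) + (-15) = -68

-68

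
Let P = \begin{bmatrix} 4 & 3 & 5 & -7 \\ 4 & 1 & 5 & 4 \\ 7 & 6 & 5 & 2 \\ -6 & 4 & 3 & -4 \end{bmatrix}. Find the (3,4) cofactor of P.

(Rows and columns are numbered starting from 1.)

The cofactor is 84.

Delete row 3 and column 4; the remaining 3×3 submatrix is [4 3 5; 4 1 5; -6 4 3].
Its determinant is -84.
The cofactor carries sign (−1)^(3+4) = −1, so C_{3,4} = −(-84) = 84.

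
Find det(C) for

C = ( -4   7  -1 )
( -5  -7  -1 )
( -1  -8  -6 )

Expand along row 1:
  + (-4) · |-7 -1; -8 -6| = (-4)·(42 − 8) = -136
  − 7 · |-5 -1; -1 -6| = −7·(30 − 1) = -203
  + (-1) · |-5 -7; -1 -8| = (-1)·(40 − 7) = -33
Sum: (-136) + (-203) + (-33) = -372

|C| = -372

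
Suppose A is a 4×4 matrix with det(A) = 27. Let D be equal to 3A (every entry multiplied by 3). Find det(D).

The determinant is 2187.

For a 4×4 matrix, det(3A) = 3^4·det(A) = 81·det(A).
det(D) = (81)·(27) = 2187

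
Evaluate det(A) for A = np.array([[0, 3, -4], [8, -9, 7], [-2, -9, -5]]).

438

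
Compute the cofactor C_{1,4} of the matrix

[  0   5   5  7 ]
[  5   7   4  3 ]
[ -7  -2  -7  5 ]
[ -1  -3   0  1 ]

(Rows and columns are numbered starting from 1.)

-20

Delete row 1 and column 4; the remaining 3×3 submatrix is [5 7 4; -7 -2 -7; -1 -3 0].
Its determinant is 20.
The cofactor carries sign (−1)^(1+4) = −1, so C_{1,4} = −(20) = -20.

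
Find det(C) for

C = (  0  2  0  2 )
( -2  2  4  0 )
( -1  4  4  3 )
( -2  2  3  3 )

Expand along row 1 (it has 2 zeros):
  − (2) · M_12   where M_12 = det([-2 4 0; -1 4 3; -2 3 3]) = -18
  − (2) · M_14   where M_14 = det([-2 2 4; -1 4 4; -2 2 3]) = 6
det = (-1)·(2)·(-18) + (-1)·(2)·(6) = 24

The determinant is 24.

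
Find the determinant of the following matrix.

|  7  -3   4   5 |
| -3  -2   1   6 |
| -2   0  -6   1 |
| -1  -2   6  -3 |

The determinant is -1031.

Expand along row 3 (it has 1 zero):
  + (-2) · M_31   where M_31 = det([-3 4 5; -2 1 6; -2 6 -3]) = -5
  + (-6) · M_33   where M_33 = det([7 -3 5; -3 -2 6; -1 -2 -3]) = 191
  − (1) · M_34   where M_34 = det([7 -3 4; -3 -2 1; -1 -2 6]) = -105
det = (+1)·(-2)·(-5) + (+1)·(-6)·(191) + (-1)·(1)·(-105) = -1031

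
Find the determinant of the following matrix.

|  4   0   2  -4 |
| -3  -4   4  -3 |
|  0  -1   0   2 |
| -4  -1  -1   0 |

-76

Expand along row 3 (it has 2 zeros):
  − (-1) · M_32   where M_32 = det([4 2 -4; -3 4 -3; -4 -1 0]) = -64
  − (2) · M_34   where M_34 = det([4 0 2; -3 -4 4; -4 -1 -1]) = 6
det = (-1)·(-1)·(-64) + (-1)·(2)·(6) = -76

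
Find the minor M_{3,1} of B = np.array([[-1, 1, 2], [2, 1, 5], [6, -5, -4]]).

3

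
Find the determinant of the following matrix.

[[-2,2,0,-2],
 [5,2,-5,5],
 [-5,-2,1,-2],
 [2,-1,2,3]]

The determinant is 170.

Expand along row 1 (it has 1 zero):
  + (-2) · M_11   where M_11 = det([2 -5 5; -2 1 -2; -1 2 3]) = -41
  − (2) · M_12   where M_12 = det([5 -5 5; -5 1 -2; 2 2 3]) = -80
  − (-2) · M_14   where M_14 = det([5 2 -5; -5 -2 1; 2 -1 2]) = -36
det = (+1)·(-2)·(-41) + (-1)·(2)·(-80) + (-1)·(-2)·(-36) = 170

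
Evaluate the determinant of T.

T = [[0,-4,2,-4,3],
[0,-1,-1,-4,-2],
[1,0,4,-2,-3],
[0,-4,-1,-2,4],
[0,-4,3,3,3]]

Expand along column 1 (it has 4 zeros):
  + (1) · M_31   where M_31 = det([-4 2 -4 3; -1 -1 -4 -2; -4 -1 -2 4; -4 3 3 3]) = -283
det = (+1)·(1)·(-283) = -283

-283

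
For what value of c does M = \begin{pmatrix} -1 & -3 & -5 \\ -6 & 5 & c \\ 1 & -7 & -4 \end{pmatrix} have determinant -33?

Expanding along the column containing c, det(M) is linear in c: det(M) = (-10)·c + (-93).
Set (-10)·c + (-93) = -33  ⇒  (-10)·c = 60  ⇒  c = -6.

c = -6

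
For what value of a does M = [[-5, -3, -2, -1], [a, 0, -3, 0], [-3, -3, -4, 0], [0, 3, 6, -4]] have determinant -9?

2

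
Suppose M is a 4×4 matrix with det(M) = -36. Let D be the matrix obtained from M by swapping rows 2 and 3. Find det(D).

36

Swapping two rows multiplies the determinant by −1.
det(D) = (-1)·(-36) = 36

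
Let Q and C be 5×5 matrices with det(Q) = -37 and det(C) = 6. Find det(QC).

|QC| = -222

det(QC) = det(Q)·det(C) = (-37)·(6) = -222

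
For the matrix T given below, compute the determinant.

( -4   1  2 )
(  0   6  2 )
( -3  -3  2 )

-42

Expand along row 2:
  + 6 · |-4 2; -3 2| = 6·(-8 − (-6)) = -12
  − 2 · |-4 1; -3 -3| = −2·(12 − (-3)) = -30
Sum: (-12) + (-30) = -42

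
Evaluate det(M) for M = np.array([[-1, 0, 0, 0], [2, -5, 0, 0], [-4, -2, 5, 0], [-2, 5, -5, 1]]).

M is lower triangular, so det(M) is the product of the diagonal entries:
det = (-1) · (-5) · (5) · (1) = 25

25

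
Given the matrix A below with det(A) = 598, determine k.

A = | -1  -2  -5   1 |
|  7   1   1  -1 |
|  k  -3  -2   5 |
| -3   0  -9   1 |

7

Expanding along the row containing k, det(A) is linear in k: det(A) = (12)·k + (514).
Set (12)·k + (514) = 598  ⇒  (12)·k = 84  ⇒  k = 7.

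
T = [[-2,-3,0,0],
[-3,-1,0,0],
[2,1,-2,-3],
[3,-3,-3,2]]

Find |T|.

T is block lower-triangular with a 2×2 block and a 2×2 block on the diagonal, so its determinant equals the product of the determinants of the diagonal blocks.
det of the 2×2 block = -7
det of the 2×2 block = -13
det = (-7)·(-13) = 91

91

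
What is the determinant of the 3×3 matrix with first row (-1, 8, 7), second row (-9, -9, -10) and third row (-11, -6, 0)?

625

Expand along row 3:
  + (-11) · |8 7; -9 -10| = (-11)·(-80 − (-63)) = 187
  − (-6) · |-1 7; -9 -10| = −(-6)·(10 − (-63)) = 438
Sum: (187) + (438) = 625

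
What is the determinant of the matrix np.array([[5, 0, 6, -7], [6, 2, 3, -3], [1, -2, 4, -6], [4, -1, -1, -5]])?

17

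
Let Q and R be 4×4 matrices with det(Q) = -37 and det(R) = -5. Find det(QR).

det(QR) = det(Q)·det(R) = (-37)·(-5) = 185

The determinant is 185.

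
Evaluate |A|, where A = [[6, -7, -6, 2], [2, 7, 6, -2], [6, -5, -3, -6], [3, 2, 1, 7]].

Expand along row 1:
  + (6) · M_11   where M_11 = det([7 6 -2; -5 -3 -6; 2 1 7]) = 31
  − (-7) · M_12   where M_12 = det([2 6 -2; 6 -3 -6; 3 1 7]) = -420
  + (-6) · M_13   where M_13 = det([2 7 -2; 6 -5 -6; 3 2 7]) = -520
  − (2) · M_14   where M_14 = det([2 7 6; 6 -5 -3; 3 2 1]) = 59
det = (+1)·(6)·(31) + (-1)·(-7)·(-420) + (+1)·(-6)·(-520) + (-1)·(2)·(59) = 248

det(A) = 248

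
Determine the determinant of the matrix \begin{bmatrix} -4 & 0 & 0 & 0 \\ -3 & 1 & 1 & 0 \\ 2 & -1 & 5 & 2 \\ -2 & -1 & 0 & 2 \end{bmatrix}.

Expand along row 1 (it has 3 zeros):
  + (-4) · M_11   where M_11 = det([1 1 0; -1 5 2; -1 0 2]) = 10
det = (+1)·(-4)·(10) = -40

The determinant is -40.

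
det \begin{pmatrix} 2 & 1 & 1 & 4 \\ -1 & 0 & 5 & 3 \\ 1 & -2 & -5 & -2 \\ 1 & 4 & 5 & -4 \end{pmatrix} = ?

-188

Expand along row 2 (it has 1 zero):
  − (-1) · M_21   where M_21 = det([1 1 4; -2 -5 -2; 4 5 -4]) = 54
  − (5) · M_23   where M_23 = det([2 1 4; 1 -2 -2; 1 4 -4]) = 58
  + (3) · M_24   where M_24 = det([2 1 1; 1 -2 -5; 1 4 5]) = 16
det = (-1)·(-1)·(54) + (-1)·(5)·(58) + (+1)·(3)·(16) = -188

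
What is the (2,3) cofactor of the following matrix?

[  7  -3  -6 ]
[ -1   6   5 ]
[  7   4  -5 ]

The cofactor is -49.

Delete row 2 and column 3; the remaining 2×2 submatrix is [7 -3; 7 4].
Its determinant is 7·4 − (-3)·7 = 49.
The cofactor carries sign (−1)^(2+3) = −1, so C_{2,3} = −(49) = -49.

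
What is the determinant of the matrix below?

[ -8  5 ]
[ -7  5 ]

-5

det = (-8)·5 − 5·(-7) = -40 − (-35) = -5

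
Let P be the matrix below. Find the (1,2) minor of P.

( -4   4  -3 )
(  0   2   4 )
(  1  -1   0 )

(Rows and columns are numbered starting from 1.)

The minor is -4.

Delete row 1 and column 2; the remaining 2×2 submatrix is [0 4; 1 0].
Its determinant is 0·0 − 4·1 = -4.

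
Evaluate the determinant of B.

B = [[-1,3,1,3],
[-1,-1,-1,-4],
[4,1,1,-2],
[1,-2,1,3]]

det(B) = 51

Expand along row 1:
  + (-1) · M_11   where M_11 = det([-1 -1 -4; 1 1 -2; -2 1 3]) = -18
  − (3) · M_12   where M_12 = det([-1 -1 -4; 4 1 -2; 1 1 3]) = -3
  + (1) · M_13   where M_13 = det([-1 -1 -4; 4 1 -2; 1 -2 3]) = 51
  − (3) · M_14   where M_14 = det([-1 -1 -1; 4 1 1; 1 -2 1]) = 9
det = (+1)·(-1)·(-18) + (-1)·(3)·(-3) + (+1)·(1)·(51) + (-1)·(3)·(9) = 51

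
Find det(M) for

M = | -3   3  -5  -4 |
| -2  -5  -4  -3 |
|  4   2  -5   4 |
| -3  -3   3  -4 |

Expand along row 1:
  + (-3) · M_11   where M_11 = det([-5 -4 -3; 2 -5 4; -3 3 -4]) = 3
  − (3) · M_12   where M_12 = det([-2 -4 -3; 4 -5 4; -3 3 -4]) = -23
  + (-5) · M_13   where M_13 = det([-2 -5 -3; 4 2 4; -3 -3 -4]) = -10
  − (-4) · M_14   where M_14 = det([-2 -5 -4; 4 2 -5; -3 -3 3]) = 27
det = (+1)·(-3)·(3) + (-1)·(3)·(-23) + (+1)·(-5)·(-10) + (-1)·(-4)·(27) = 218

|M| = 218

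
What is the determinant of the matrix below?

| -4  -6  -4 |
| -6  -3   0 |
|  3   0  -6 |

Expand along row 2:
  − (-6) · |-6 -4; 0 -6| = −(-6)·(36 − 0) = 216
  + (-3) · |-4 -4; 3 -6| = (-3)·(24 − (-12)) = -108
Sum: (216) + (-108) = 108

108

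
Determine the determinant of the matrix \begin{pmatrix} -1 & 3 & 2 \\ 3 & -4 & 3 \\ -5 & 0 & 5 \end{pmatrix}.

Expand along column 2:
  − 3 · |3 3; -5 5| = −3·(15 − (-15)) = -90
  + (-4) · |-1 2; -5 5| = (-4)·(-5 − (-10)) = -20
Sum: (-90) + (-20) = -110

-110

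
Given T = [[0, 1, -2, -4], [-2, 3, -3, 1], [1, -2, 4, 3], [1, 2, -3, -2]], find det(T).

Expand along row 1 (it has 1 zero):
  − (1) · M_12   where M_12 = det([-2 -3 1; 1 4 3; 1 -3 -2]) = -24
  + (-2) · M_13   where M_13 = det([-2 3 1; 1 -2 3; 1 2 -2]) = 23
  − (-4) · M_14   where M_14 = det([-2 3 -3; 1 -2 4; 1 2 -3]) = 13
det = (-1)·(1)·(-24) + (+1)·(-2)·(23) + (-1)·(-4)·(13) = 30

The determinant is 30.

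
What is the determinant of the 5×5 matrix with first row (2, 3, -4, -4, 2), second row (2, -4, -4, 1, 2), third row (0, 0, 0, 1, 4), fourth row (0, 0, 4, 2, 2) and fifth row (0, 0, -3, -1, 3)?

The matrix is block upper-triangular with a 2×2 block and a 3×3 block on the diagonal, so its determinant equals the product of the determinants of the diagonal blocks.
det of the 2×2 block = -14
det of the 3×3 block = -10
det = (-14)·(-10) = 140

140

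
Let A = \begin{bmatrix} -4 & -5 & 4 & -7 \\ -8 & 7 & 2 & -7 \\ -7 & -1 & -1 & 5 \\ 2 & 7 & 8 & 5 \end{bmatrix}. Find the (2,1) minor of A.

Delete row 2 and column 1; the remaining 3×3 submatrix is [-5 4 -7; -1 -1 5; 7 8 5].
Its determinant is 392.

392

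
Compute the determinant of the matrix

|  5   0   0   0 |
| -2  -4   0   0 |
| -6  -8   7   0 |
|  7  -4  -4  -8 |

The matrix is lower triangular, so the determinant is the product of the diagonal entries:
det = (5) · (-4) · (7) · (-8) = 1120

1120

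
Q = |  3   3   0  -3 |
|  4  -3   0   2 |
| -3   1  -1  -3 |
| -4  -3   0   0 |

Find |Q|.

Expand along column 3 (it has 3 zeros):
  + (-1) · M_33   where M_33 = det([3 3 -3; 4 -3 2; -4 -3 0]) = 66
det = (+1)·(-1)·(66) = -66

-66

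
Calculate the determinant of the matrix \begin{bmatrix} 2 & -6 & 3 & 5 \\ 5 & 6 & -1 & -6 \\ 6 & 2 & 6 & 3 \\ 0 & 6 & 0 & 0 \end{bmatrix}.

Expand along row 4 (it has 3 zeros):
  + (6) · M_42   where M_42 = det([2 3 5; 5 -1 -6; 6 6 3]) = 93
det = (+1)·(6)·(93) = 558

The determinant is 558.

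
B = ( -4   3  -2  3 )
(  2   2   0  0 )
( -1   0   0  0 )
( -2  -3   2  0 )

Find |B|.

-12

Expand along row 3 (it has 3 zeros):
  + (-1) · M_31   where M_31 = det([3 -2 3; 2 0 0; -3 2 0]) = 12
det = (+1)·(-1)·(12) = -12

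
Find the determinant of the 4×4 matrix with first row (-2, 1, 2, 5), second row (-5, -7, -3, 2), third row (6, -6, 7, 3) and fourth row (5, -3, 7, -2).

Expand along row 1:
  + (-2) · M_11   where M_11 = det([-7 -3 2; -6 7 3; -3 7 -2]) = 266
  − (1) · M_12   where M_12 = det([-5 -3 2; 6 7 3; 5 7 -2]) = 108
  + (2) · M_13   where M_13 = det([-5 -7 2; 6 -6 3; 5 -3 -2]) = -270
  − (5) · M_14   where M_14 = det([-5 -7 -3; 6 -6 7; 5 -3 7]) = 118
det = (+1)·(-2)·(266) + (-1)·(1)·(108) + (+1)·(2)·(-270) + (-1)·(5)·(118) = -1770

The determinant is -1770.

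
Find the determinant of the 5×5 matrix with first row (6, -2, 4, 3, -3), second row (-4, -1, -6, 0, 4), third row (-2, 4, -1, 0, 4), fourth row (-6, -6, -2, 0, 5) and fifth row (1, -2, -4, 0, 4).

The determinant is 3159.

Expand along column 4 (it has 4 zeros):
  − (3) · M_14   where M_14 = det([-4 -1 -6 4; -2 4 -1 4; -6 -6 -2 5; 1 -2 -4 4]) = -1053
det = (-1)·(3)·(-1053) = 3159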